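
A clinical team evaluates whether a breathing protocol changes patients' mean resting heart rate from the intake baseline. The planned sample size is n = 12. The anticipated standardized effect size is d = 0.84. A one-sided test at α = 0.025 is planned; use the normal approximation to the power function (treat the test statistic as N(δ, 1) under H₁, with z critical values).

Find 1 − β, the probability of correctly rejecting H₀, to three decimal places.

Noncentrality parameter: δ = d·√n = 0.84 × √12 = 2.9098
Critical value for a one-sided test at α = 0.025: z_α = 1.960.
Power = Φ(δ − 1.960) = Φ(0.950) = 0.8289.

Power ≈ 0.829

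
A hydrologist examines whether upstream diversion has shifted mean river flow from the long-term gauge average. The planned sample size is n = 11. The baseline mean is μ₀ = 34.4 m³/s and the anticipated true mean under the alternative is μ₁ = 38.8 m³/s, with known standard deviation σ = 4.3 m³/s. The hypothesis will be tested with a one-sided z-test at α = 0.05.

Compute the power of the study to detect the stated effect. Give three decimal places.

Standardized effect: d = |μ₁ − μ₀| / σ = |38.8 − 34.4| / 4.3 = 1.0233
Noncentrality parameter: δ = d·√n = 1.0233 × √11 = 3.3938
One-sided α = 0.05 → critical value z_{0.05} = 1.645.
Power = Φ(δ − 1.645) = Φ(1.749) = 0.9598.

Power ≈ 0.960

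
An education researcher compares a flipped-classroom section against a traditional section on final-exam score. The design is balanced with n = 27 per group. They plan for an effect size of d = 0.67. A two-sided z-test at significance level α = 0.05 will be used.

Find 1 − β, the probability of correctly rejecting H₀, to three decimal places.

Power ≈ 0.692

Noncentrality parameter: δ = d·√(n/2) = 0.67 × √(27/2) = 2.4617
Two-sided α = 0.05 → critical value z_{0.025} = 1.960.
Power = Φ(δ − 1.960) + Φ(−δ − 1.960) = Φ(0.502) + Φ(-4.422) = 0.6921 + 0.0000 = 0.6921.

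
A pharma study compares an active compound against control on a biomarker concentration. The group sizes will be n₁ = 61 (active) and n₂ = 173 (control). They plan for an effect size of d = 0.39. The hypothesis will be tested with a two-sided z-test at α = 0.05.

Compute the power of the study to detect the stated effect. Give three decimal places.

Power ≈ 0.745

Noncentrality parameter: δ = d / √(1/n₁ + 1/n₂) = 0.39 / √(1/61 + 1/173) = 2.6191
Critical value for a two-sided test at α = 0.05: z_{α/2} = 1.960.
Power = Φ(δ − 1.960) + Φ(−δ − 1.960) = Φ(0.659) + Φ(-4.579) = 0.7451 + 0.0000 = 0.7451.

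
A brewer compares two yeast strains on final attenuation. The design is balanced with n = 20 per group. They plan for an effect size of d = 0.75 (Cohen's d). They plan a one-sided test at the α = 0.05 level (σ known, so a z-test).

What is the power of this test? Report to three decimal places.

Power ≈ 0.766

Noncentrality parameter: λ = d·√(n/2) = 0.75 × √(20/2) = 2.3717
Critical value for a one-sided test at α = 0.05: z_α = 1.645.
Power = Φ(λ − 1.645) = Φ(0.727) = 0.7663.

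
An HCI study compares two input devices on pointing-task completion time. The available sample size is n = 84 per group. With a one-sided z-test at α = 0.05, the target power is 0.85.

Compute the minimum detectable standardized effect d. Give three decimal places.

d ≈ 0.414

Required noncentrality: δ = z_{0.05} + z_{0.15} = 1.645 + 1.036 = 2.681.
δ = d·√(n/2) ⇒ d = δ/√(n/2) = 2.681/√(84/2) = 0.4137.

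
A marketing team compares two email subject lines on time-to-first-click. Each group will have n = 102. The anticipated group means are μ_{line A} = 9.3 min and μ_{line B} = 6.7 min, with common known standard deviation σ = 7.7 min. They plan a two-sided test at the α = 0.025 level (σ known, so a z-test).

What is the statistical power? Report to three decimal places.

Power ≈ 0.567

Standardized effect: d = |μ_{line A} − μ_{line B}| / σ = |9.3 − 6.7| / 7.7 = 0.3377
Noncentrality parameter: δ = d·√(n/2) = 0.3377 × √(102/2) = 2.4114
Two-sided α = 0.025 → critical value z_{0.0125} = 2.241.
Power = Φ(δ − 2.241) + Φ(−δ − 2.241) = Φ(0.170) + Φ(-4.653) = 0.5675 + 0.0000 = 0.5675.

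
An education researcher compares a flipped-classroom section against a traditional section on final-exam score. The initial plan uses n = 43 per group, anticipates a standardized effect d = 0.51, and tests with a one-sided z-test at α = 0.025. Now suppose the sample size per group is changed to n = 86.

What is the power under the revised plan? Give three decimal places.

Power ≈ 0.917

With n = 86 per group: δ = d·√(n/2) = 0.51 × √(86/2) = 3.3443. Critical value z_{0.025} = 1.960.
Revised power = Φ(δ − 1.960) = Φ(1.384) = 0.9169.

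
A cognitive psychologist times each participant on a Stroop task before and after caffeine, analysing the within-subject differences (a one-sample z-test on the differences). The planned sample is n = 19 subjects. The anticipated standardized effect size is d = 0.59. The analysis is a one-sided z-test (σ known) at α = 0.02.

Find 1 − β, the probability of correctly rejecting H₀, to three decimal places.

Power ≈ 0.698

Noncentrality parameter: λ = d·√n = 0.59 × √19 = 2.5718
One-sided α = 0.02 → critical value z_{0.02} = 2.054.
Power = Φ(λ − 2.054) = Φ(0.518) = 0.6978.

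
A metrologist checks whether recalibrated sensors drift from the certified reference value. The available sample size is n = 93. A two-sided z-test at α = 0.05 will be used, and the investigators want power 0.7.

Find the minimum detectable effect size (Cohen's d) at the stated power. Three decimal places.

Required noncentrality: δ = z_{0.025} + z_{0.30} = 1.960 + 0.524 = 2.484.
(The second rejection-region term Φ(−δ − z_{α/2}) is negligible and dropped.)
δ = d·√n ⇒ d = δ/√n = 2.484/√93 = 0.2576.

d ≈ 0.258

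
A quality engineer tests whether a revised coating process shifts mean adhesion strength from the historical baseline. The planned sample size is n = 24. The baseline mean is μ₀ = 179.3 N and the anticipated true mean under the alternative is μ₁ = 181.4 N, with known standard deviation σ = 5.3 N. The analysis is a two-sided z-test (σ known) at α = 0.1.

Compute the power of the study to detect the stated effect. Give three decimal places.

Standardized effect: d = |μ₁ − μ₀| / σ = |181.4 − 179.3| / 5.3 = 0.3962
Noncentrality parameter: δ = d·√n = 0.3962 × √24 = 1.9411
Two-sided α = 0.1 → critical value z_{0.05} = 1.645.
Power = Φ(δ − 1.645) + Φ(−δ − 1.645) = Φ(0.296) + Φ(-3.586) = 0.6165 + 0.0002 = 0.6166.

Power ≈ 0.617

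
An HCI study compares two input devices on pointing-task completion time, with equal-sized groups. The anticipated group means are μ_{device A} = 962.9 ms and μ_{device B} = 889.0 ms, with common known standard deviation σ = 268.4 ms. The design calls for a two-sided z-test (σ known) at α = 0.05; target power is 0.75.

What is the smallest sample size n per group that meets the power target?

Standardized effect: d = |μ_{device A} − μ_{device B}| / σ = |962.9 − 889.0| / 268.4 = 0.2753
Set Φ(δ − 1.960) = 0.75; then δ − 1.960 = Φ⁻¹(0.75) = 0.674, giving δ = 2.634.
(For δ > 0 the lower-tail rejection region contributes negligibly to power, so the one-term inversion is standard.)
δ = d·√(n/2) ⇒ n = 2(δ/d)² = 2 × (2.634 / 0.2753)² = 183.10.
Rounding up, n = 184 per group.

n = 184 per group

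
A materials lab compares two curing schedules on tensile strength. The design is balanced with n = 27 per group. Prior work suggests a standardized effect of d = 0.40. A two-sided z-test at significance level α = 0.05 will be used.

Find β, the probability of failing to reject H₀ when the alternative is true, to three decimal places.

β ≈ 0.688

Noncentrality parameter: δ = d·√(n/2) = 0.40 × √(27/2) = 1.4697
Two-sided α = 0.05 → critical value z_{0.025} = 1.960.
Power = Φ(δ − 1.960) + Φ(−δ − 1.960) = Φ(-0.490) + Φ(-3.430) = 0.3120 + 0.0003 = 0.3123.
Type II error: β = 1 − power = 1 − 0.3123 = 0.6877.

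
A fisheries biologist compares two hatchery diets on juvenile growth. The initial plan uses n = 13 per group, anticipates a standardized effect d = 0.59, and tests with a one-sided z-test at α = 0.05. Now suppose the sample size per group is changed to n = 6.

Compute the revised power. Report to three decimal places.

With n = 6 per group: δ = d·√(n/2) = 0.59 × √(6/2) = 1.0219. Critical value z_{0.05} = 1.645.
Revised power = Φ(δ − 1.645) = Φ(-0.623) = 0.2667.

Power ≈ 0.267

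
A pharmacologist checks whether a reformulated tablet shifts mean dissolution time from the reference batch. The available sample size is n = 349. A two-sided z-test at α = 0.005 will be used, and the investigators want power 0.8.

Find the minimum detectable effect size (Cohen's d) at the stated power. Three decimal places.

Required noncentrality: δ = z_{0.0025} + z_{0.20} = 2.807 + 0.842 = 3.649.
(The second rejection-region term Φ(−δ − z_{α/2}) is negligible and dropped.)
δ = d·√n ⇒ d = δ/√n = 3.649/√349 = 0.1953.

d ≈ 0.195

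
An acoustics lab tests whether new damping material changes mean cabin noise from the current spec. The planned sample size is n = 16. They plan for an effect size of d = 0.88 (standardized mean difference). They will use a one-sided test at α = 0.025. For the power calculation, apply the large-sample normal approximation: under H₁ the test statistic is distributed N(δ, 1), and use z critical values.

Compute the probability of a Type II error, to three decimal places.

β ≈ 0.059

Noncentrality parameter: λ = d·√n = 0.88 × √16 = 3.5200
Critical value for a one-sided test at α = 0.025: z_α = 1.960.
Power = Φ(λ − 1.960) = Φ(1.560) = 0.9406.
Type II error: β = 1 − power = 1 − 0.9406 = 0.0594.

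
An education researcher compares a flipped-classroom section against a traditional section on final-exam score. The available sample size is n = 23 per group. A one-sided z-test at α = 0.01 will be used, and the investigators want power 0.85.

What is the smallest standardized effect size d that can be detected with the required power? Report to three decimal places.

d ≈ 0.992

Required noncentrality: δ = z_{0.01} + z_{0.15} = 2.326 + 1.036 = 3.363.
δ = d·√(n/2) ⇒ d = δ/√(n/2) = 3.363/√(23/2) = 0.9916.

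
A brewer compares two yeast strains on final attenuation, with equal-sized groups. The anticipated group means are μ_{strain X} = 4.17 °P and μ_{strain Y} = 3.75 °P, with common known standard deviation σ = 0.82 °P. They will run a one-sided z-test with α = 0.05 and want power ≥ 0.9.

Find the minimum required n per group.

Standardized effect: d = |μ_{strain X} − μ_{strain Y}| / σ = |4.17 − 3.75| / 0.82 = 0.5122
For power 0.9 need Φ(δ − z_{0.05}) = 0.9, so δ = z_{0.05} + z_{0.10} = 1.645 + 1.282 = 2.926.
δ = d·√(n/2) ⇒ n = 2(δ/d)² = 2 × (2.926 / 0.5122)² = 65.29.
Rounding up, n = 66 per group.

n = 66 per group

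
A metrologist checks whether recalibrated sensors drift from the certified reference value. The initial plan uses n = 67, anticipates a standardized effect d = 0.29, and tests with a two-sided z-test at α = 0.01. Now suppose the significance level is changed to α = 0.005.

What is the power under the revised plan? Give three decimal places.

δ = d·√n = 0.29 × √67 = 2.3738 (unchanged). New critical value: z_{0.0025} = 2.807.
Revised power = Φ(δ − 2.807) + Φ(−δ − 2.807) = Φ(-0.433) + Φ(-5.181) = 0.3324 + 0.0000 = 0.3324.

Power ≈ 0.332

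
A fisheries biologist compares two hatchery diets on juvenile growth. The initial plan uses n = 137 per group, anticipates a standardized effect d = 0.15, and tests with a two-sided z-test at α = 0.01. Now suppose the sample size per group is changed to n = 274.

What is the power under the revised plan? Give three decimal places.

With n = 274 per group: δ = d·√(n/2) = 0.15 × √(274/2) = 1.7557. Critical value z_{0.005} = 2.576.
Revised power = Φ(δ − 2.576) + Φ(−δ − 2.576) = Φ(-0.820) + Φ(-4.332) = 0.2061 + 0.0000 = 0.2061.

Power ≈ 0.206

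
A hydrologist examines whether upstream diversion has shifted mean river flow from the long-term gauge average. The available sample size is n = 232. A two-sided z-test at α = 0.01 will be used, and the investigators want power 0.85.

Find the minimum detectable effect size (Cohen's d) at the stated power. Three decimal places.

d ≈ 0.237

Need Φ(δ − 2.576) = 0.85, so δ = 2.576 + 1.036 = 3.612.
(Lower-tail contribution to power is negligible for δ > 0.)
δ = d·√n ⇒ d = δ/√n = 3.612/√232 = 0.2372.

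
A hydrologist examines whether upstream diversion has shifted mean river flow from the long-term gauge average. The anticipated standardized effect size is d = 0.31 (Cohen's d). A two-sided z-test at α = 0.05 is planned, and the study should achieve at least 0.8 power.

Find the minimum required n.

n = 82

Set Φ(δ − 1.960) = 0.8; then δ − 1.960 = Φ⁻¹(0.8) = 0.842, giving δ = 2.802.
(For δ > 0 the lower-tail rejection region contributes negligibly to power, so the one-term inversion is standard.)
δ = d·√n ⇒ n = (δ/d)² = (2.802 / 0.31)² = 81.67.
Round up to the next whole unit.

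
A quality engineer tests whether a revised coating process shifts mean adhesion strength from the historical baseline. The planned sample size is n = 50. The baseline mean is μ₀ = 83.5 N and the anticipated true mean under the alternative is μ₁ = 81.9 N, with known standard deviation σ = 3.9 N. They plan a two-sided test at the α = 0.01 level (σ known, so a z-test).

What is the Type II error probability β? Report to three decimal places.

β ≈ 0.373

Standardized effect: d = |μ₁ − μ₀| / σ = |81.9 − 83.5| / 3.9 = 0.4103
Noncentrality parameter: δ = d·√n = 0.4103 × √50 = 2.9010
Two-sided α = 0.01 → critical value z_{0.005} = 2.576.
Power = Φ(δ − 2.576) + Φ(−δ − 2.576) = Φ(0.325) + Φ(-5.477) = 0.6275 + 0.0000 = 0.6275.
Type II error: β = 1 − power = 1 − 0.6275 = 0.3725.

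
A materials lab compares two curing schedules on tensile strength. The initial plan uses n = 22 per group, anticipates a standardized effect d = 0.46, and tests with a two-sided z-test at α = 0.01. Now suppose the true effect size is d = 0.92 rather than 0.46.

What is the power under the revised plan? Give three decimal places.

Power ≈ 0.683

With d = 0.92: δ = d·√(n/2) = 0.92 × √(22/2) = 3.0513. Critical value z_{0.005} = 2.576.
Revised power = Φ(δ − 2.576) + Φ(−δ − 2.576) = Φ(0.475) + Φ(-5.627) = 0.6828 + 0.0000 = 0.6828.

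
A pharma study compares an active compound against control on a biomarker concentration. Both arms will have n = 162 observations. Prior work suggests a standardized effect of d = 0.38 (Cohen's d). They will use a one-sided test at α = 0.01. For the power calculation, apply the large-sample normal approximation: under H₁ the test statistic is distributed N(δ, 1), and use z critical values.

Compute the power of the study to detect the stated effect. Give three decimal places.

Noncentrality parameter: δ = d·√(n/2) = 0.38 × √(162/2) = 3.4200
One-sided α = 0.01 → critical value z_{0.01} = 2.326.
Power = P(Z > 2.326 − δ) = Φ(1.094) = 0.8629.

Power ≈ 0.863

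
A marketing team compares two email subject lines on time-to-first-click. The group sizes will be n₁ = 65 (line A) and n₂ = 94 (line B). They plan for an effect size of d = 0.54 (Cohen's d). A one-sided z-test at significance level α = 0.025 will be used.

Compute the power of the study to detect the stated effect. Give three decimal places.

Power ≈ 0.917

Noncentrality parameter: δ = d / √(1/n₁ + 1/n₂) = 0.54 / √(1/65 + 1/94) = 3.3475
One-sided α = 0.025 → critical value z_{0.025} = 1.960.
Power = P(Z > 1.960 − δ) = Φ(1.387) = 0.9174.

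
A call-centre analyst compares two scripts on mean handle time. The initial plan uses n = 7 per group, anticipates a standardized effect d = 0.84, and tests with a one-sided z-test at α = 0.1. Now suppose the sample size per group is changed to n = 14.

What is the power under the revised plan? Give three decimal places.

With n = 14 per group: δ = d·√(n/2) = 0.84 × √(14/2) = 2.2224. Critical value z_{0.1} = 1.282.
Revised power = Φ(δ − 1.282) = Φ(0.941) = 0.8266.

Power ≈ 0.827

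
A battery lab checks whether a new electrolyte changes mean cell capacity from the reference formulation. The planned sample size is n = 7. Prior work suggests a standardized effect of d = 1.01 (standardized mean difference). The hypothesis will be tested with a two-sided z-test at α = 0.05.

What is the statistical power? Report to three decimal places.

Noncentrality parameter: δ = d·√n = 1.01 × √7 = 2.6722
Critical value for a two-sided test at α = 0.05: z_{α/2} = 1.960.
Power = Φ(δ − 1.960) + Φ(−δ − 1.960) = Φ(0.712) + Φ(-4.632) = 0.7618 + 0.0000 = 0.7618.

Power ≈ 0.762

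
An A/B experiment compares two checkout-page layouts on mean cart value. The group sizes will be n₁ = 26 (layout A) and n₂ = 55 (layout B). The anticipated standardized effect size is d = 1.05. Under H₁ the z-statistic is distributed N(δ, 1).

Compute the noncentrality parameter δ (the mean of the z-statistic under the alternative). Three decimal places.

δ ≈ 4.412

δ = d / √(1/n₁ + 1/n₂) = 1.05 / √(1/26 + 1/55) = 4.4118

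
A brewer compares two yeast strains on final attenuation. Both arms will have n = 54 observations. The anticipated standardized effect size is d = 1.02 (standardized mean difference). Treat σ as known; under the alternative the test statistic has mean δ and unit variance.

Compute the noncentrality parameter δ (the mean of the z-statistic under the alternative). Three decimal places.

δ = d·√(n/2) = 1.02 × √(54/2) = 5.3001

δ ≈ 5.300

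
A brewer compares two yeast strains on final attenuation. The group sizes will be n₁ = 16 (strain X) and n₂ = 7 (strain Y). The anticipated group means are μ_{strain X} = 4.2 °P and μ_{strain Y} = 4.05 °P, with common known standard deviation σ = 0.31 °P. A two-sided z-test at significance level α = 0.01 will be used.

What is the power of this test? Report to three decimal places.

Power ≈ 0.066

Standardized effect: d = |μ_{strain X} − μ_{strain Y}| / σ = |4.2 − 4.05| / 0.31 = 0.4839
Noncentrality parameter: δ = d / √(1/n₁ + 1/n₂) = 0.4839 / √(1/16 + 1/7) = 1.0678
Critical value for a two-sided test at α = 0.01: z_{α/2} = 2.576.
Power = Φ(δ − 2.576) + Φ(−δ − 2.576) = Φ(-1.508) + Φ(-3.644) = 0.0658 + 0.0001 = 0.0659.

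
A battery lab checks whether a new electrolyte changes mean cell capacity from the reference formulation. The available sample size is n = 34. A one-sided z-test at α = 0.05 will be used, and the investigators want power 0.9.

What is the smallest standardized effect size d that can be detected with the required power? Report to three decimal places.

d ≈ 0.502

Required noncentrality: δ = z_{0.05} + z_{0.10} = 1.645 + 1.282 = 2.926.
δ = d·√n ⇒ d = δ/√n = 2.926/√34 = 0.5019.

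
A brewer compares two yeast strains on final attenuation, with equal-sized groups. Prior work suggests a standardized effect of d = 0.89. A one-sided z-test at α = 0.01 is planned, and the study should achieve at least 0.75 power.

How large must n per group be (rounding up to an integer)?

For power 0.75 need Φ(δ − z_{0.01}) = 0.75, so δ = z_{0.01} + z_{0.25} = 2.326 + 0.674 = 3.001.
δ = d·√(n/2) ⇒ n = 2(δ/d)² = 2 × (3.001 / 0.89)² = 22.74.
Rounding up, n = 23 per group.

n = 23 per group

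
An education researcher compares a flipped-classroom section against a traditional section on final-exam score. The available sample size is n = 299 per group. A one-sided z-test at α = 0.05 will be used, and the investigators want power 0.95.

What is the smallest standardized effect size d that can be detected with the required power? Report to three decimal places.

Required noncentrality: δ = z_{0.05} + z_{0.05} = 1.645 + 1.645 = 3.290.
δ = d·√(n/2) ⇒ d = δ/√(n/2) = 3.290/√(299/2) = 0.2691.

d ≈ 0.269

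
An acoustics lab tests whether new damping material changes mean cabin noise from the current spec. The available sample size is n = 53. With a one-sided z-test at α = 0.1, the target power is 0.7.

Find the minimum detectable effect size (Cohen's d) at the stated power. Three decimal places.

d ≈ 0.248

Required noncentrality: δ = z_{0.1} + z_{0.30} = 1.282 + 0.524 = 1.806.
δ = d·√n ⇒ d = δ/√n = 1.806/√53 = 0.2481.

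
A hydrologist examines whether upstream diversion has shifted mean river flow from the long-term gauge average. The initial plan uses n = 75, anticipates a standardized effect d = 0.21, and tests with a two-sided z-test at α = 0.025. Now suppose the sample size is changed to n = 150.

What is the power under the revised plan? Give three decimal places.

Power ≈ 0.630

With n = 150: δ = d·√n = 0.21 × √150 = 2.5720. Critical value z_{0.0125} = 2.241.
Revised power = Φ(δ − 2.241) + Φ(−δ − 2.241) = Φ(0.331) + Φ(-4.813) = 0.6295 + 0.0000 = 0.6295.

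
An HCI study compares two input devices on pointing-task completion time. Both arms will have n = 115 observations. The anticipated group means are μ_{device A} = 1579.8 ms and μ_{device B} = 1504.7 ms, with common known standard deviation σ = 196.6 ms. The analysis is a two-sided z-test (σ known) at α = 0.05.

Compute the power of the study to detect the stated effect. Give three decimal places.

Power ≈ 0.826

Standardized effect: d = |μ_{device A} − μ_{device B}| / σ = |1579.8 − 1504.7| / 196.6 = 0.3820
Noncentrality parameter: δ = d·√(n/2) = 0.3820 × √(115/2) = 2.8966
Two-sided α = 0.05 → critical value z_{0.025} = 1.960.
Power = Φ(δ − 1.960) + Φ(−δ − 1.960) = Φ(0.937) + Φ(-4.857) = 0.8255 + 0.0000 = 0.8255.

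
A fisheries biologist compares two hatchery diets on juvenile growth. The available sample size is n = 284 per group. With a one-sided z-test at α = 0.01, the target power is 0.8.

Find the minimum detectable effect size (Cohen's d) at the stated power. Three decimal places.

d ≈ 0.266

Need Φ(δ − 2.326) = 0.8, so δ = 2.326 + 0.842 = 3.168.
δ = d·√(n/2) ⇒ d = δ/√(n/2) = 3.168/√(284/2) = 0.2659.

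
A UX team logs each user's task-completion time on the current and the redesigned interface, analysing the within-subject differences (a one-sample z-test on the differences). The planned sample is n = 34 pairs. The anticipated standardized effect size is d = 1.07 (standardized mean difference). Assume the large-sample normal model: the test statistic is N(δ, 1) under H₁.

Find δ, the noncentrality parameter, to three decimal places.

δ ≈ 6.239

δ = d·√n = 1.07 × √34 = 6.2391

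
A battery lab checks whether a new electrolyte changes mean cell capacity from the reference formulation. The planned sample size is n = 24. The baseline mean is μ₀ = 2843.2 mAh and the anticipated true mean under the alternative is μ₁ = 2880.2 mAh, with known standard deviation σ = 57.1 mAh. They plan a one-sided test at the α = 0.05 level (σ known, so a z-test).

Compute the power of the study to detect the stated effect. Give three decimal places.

Power ≈ 0.937

Standardized effect: d = |μ₁ − μ₀| / σ = |2880.2 − 2843.2| / 57.1 = 0.6480
Noncentrality parameter: δ = d·√n = 0.6480 × √24 = 3.1745
One-sided α = 0.05 → critical value z_{0.05} = 1.645.
Power = Φ(δ − 1.645) = Φ(1.530) = 0.9369.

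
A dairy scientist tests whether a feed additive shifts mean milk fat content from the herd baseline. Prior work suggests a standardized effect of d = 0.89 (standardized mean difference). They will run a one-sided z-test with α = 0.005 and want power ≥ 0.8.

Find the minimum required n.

n = 15

For power 0.8 need Φ(δ − z_{0.005}) = 0.8, so δ = z_{0.005} + z_{0.20} = 2.576 + 0.842 = 3.417.
δ = d·√n ⇒ n = (δ/d)² = (3.417 / 0.89)² = 14.74.
Rounding up, n = 15.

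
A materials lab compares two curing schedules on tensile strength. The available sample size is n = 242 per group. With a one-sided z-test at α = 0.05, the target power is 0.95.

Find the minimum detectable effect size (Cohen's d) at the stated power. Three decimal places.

Need Φ(δ − 1.645) = 0.95, so δ = 1.645 + 1.645 = 3.290.
δ = d·√(n/2) ⇒ d = δ/√(n/2) = 3.290/√(242/2) = 0.2991.

d ≈ 0.299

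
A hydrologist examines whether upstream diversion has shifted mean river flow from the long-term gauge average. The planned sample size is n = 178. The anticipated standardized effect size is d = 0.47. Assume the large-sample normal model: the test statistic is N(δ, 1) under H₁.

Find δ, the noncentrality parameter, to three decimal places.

δ ≈ 6.271

δ = d·√n = 0.47 × √178 = 6.2706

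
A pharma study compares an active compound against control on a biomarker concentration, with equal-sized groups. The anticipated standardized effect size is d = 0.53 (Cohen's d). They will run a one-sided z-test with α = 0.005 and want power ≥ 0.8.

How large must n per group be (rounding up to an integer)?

For power 0.8 need Φ(δ − z_{0.005}) = 0.8, so δ = z_{0.005} + z_{0.20} = 2.576 + 0.842 = 3.417.
δ = d·√(n/2) ⇒ n = 2(δ/d)² = 2 × (3.417 / 0.53)² = 83.15.
Round up to the next whole unit.

n = 84 per group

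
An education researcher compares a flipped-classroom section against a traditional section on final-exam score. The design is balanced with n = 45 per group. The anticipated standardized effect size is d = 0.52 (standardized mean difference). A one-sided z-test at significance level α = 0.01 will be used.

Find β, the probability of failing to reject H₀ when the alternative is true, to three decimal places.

Noncentrality parameter: δ = d·√(n/2) = 0.52 × √(45/2) = 2.4666
Critical value for a one-sided test at α = 0.01: z_α = 2.326.
Power = Φ(δ − 2.326) = Φ(0.140) = 0.5558.
Type II error: β = 1 − power = 1 − 0.5558 = 0.4442.

β ≈ 0.444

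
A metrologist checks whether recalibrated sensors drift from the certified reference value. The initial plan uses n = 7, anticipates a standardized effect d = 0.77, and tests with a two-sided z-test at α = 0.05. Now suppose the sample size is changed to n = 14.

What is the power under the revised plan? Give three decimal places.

Power ≈ 0.822

With n = 14: δ = d·√n = 0.77 × √14 = 2.8811. Critical value z_{0.025} = 1.960.
Revised power = Φ(δ − 1.960) + Φ(−δ − 1.960) = Φ(0.921) + Φ(-4.841) = 0.8215 + 0.0000 = 0.8215.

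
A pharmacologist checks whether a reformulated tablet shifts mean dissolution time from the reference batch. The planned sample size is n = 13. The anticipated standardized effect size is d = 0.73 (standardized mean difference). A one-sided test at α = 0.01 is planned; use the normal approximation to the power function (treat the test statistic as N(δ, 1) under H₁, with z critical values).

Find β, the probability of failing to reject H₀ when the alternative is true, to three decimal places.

β ≈ 0.380

Noncentrality parameter: δ = d·√n = 0.73 × √13 = 2.6321
One-sided α = 0.01 → critical value z_{0.01} = 2.326.
Power = Φ(δ − 2.326) = Φ(0.306) = 0.6201.
Type II error: β = 1 − power = 1 − 0.6201 = 0.3799.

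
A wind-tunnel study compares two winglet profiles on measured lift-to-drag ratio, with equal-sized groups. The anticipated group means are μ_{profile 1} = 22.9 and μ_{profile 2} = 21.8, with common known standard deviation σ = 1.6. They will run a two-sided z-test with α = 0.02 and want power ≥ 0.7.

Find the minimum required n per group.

n = 35 per group

Standardized effect: d = |μ_{profile 1} − μ_{profile 2}| / σ = |22.9 − 21.8| / 1.6 = 0.6875
For power 0.7 need Φ(δ − z_{0.01}) = 0.7, so δ = z_{0.01} + z_{0.30} = 2.326 + 0.524 = 2.851.
(The Φ(−δ − z_{α/2}) term is vanishingly small for δ > 0 and is dropped in the standard sample-size formula.)
δ = d·√(n/2) ⇒ n = 2(δ/d)² = 2 × (2.851 / 0.6875)² = 34.39.
Rounding up, n = 35 per group.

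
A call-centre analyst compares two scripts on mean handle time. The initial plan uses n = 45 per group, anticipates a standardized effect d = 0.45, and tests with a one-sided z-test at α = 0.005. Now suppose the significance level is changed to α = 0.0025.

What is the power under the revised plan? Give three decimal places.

Power ≈ 0.251

δ = d·√(n/2) = 0.45 × √(45/2) = 2.1345 (unchanged). New critical value: z_{0.0025} = 2.807.
Revised power = Φ(δ − 2.807) = Φ(-0.672) = 0.2506.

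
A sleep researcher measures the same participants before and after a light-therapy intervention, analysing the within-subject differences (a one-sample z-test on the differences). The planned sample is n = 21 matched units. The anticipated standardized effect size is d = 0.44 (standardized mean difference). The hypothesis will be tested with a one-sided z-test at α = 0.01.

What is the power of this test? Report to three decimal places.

Noncentrality parameter: λ = d·√n = 0.44 × √21 = 2.0163
Critical value for a one-sided test at α = 0.01: z_α = 2.326.
Power = Φ(λ − 2.326) = Φ(-0.310) = 0.3783.

Power ≈ 0.378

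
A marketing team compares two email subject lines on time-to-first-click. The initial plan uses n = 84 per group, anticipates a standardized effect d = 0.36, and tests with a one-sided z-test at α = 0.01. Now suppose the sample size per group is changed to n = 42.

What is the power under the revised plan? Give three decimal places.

With n = 42 per group: δ = d·√(n/2) = 0.36 × √(42/2) = 1.6497. Critical value z_{0.01} = 2.326.
Revised power = Φ(δ − 2.326) = Φ(-0.677) = 0.2493.

Power ≈ 0.249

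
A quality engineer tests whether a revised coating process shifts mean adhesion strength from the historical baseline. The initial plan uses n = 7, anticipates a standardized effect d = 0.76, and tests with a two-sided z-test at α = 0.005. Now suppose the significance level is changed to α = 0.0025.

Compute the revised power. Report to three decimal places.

Power ≈ 0.156

δ = d·√n = 0.76 × √7 = 2.0108 (unchanged). New critical value: z_{0.0013} = 3.023.
Revised power = Φ(δ − 3.023) + Φ(−δ − 3.023) = Φ(-1.013) + Φ(-5.034) = 0.1556 + 0.0000 = 0.1556.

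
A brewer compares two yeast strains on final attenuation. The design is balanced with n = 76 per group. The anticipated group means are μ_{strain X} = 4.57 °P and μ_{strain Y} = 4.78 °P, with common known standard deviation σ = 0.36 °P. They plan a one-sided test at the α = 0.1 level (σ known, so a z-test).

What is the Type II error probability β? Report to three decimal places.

Standardized effect: d = |μ_{strain X} − μ_{strain Y}| / σ = |4.57 − 4.78| / 0.36 = 0.5833
Noncentrality parameter: λ = d·√(n/2) = 0.5833 × √(76/2) = 3.5959
Critical value for a one-sided test at α = 0.1: z_α = 1.282.
Power = Φ(λ − 1.282) = Φ(2.314) = 0.9897.
Type II error: β = 1 − power = 1 − 0.9897 = 0.0103.

β ≈ 0.010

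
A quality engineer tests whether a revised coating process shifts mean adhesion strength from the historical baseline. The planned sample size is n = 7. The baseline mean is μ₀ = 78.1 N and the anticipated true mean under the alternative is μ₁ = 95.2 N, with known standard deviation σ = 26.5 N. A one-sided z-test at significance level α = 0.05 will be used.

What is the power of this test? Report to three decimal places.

Power ≈ 0.525

Standardized effect: d = |μ₁ − μ₀| / σ = |95.2 − 78.1| / 26.5 = 0.6453
Noncentrality parameter: δ = d·√n = 0.6453 × √7 = 1.7073
Critical value for a one-sided test at α = 0.05: z_α = 1.645.
Power = P(Z > 1.645 − δ) = Φ(0.062) = 0.5249.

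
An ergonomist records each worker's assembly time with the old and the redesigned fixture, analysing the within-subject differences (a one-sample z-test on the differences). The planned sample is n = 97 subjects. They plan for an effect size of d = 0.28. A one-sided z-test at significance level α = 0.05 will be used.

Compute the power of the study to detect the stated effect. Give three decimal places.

Power ≈ 0.867

Noncentrality parameter: δ = d·√n = 0.28 × √97 = 2.7577
One-sided α = 0.05 → critical value z_{0.05} = 1.645.
Power = P(Z > 1.645 − δ) = Φ(1.113) = 0.8671.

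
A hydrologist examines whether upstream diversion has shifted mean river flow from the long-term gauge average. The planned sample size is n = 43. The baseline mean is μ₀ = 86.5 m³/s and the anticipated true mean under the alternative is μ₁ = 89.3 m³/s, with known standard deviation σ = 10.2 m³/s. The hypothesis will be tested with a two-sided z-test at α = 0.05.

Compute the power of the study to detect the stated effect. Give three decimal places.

Standardized effect: d = |μ₁ − μ₀| / σ = |89.3 − 86.5| / 10.2 = 0.2745
Noncentrality parameter: δ = d·√n = 0.2745 × √43 = 1.8001
Critical value for a two-sided test at α = 0.05: z_{α/2} = 1.960.
Power = Φ(δ − 1.960) + Φ(−δ − 1.960) = Φ(-0.160) + Φ(-3.760) = 0.4365 + 0.0001 = 0.4366.

Power ≈ 0.437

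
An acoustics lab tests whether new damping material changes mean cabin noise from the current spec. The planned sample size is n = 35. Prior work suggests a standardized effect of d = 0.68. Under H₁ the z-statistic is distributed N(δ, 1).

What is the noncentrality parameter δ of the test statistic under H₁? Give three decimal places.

δ = d·√n = 0.68 × √35 = 4.0229

δ ≈ 4.023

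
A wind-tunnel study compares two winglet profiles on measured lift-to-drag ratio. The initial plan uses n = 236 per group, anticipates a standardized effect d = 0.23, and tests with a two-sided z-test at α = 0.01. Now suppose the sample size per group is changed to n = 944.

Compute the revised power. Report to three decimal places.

With n = 944 per group: δ = d·√(n/2) = 0.23 × √(944/2) = 4.9969. Critical value z_{0.005} = 2.576.
Revised power = Φ(δ − 2.576) + Φ(−δ − 2.576) = Φ(2.421) + Φ(-7.573) = 0.9923 + 0.0000 = 0.9923.

Power ≈ 0.992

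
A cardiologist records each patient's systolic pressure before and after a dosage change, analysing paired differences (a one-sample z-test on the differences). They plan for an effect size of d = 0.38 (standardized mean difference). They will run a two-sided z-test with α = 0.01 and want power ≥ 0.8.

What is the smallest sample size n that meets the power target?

n = 81

For power 0.8 need Φ(δ − z_{0.005}) = 0.8, so δ = z_{0.005} + z_{0.20} = 2.576 + 0.842 = 3.417.
(The Φ(−δ − z_{α/2}) term is vanishingly small for δ > 0 and is dropped in the standard sample-size formula.)
δ = d·√n ⇒ n = (δ/d)² = (3.417 / 0.38)² = 80.88.
Rounding up, n = 81.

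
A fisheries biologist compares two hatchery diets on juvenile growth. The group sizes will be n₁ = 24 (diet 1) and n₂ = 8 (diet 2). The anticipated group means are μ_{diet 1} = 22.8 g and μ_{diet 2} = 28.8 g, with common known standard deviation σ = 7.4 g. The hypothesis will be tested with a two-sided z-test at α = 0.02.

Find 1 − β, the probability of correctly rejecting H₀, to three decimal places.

Power ≈ 0.367

Standardized effect: d = |μ_{diet 1} − μ_{diet 2}| / σ = |22.8 − 28.8| / 7.4 = 0.8108
Noncentrality parameter: δ = d / √(1/n₁ + 1/n₂) = 0.8108 / √(1/24 + 1/8) = 1.9861
Two-sided α = 0.02 → critical value z_{0.01} = 2.326.
Power = Φ(δ − 2.326) + Φ(−δ − 2.326) = Φ(-0.340) + Φ(-4.312) = 0.3668 + 0.0000 = 0.3668.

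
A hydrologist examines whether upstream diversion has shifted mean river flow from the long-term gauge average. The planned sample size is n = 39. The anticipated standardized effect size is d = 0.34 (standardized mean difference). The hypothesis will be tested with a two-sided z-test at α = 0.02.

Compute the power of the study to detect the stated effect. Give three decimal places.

Power ≈ 0.420

Noncentrality parameter: δ = d·√n = 0.34 × √39 = 2.1233
Critical value for a two-sided test at α = 0.02: z_{α/2} = 2.326.
Power = Φ(δ − 2.326) + Φ(−δ − 2.326) = Φ(-0.203) + Φ(-4.450) = 0.4195 + 0.0000 = 0.4196.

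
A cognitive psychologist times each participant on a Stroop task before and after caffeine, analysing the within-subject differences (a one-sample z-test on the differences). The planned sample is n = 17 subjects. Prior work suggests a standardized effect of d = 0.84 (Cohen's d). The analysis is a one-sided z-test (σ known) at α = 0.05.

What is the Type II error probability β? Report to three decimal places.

Noncentrality parameter: δ = d·√n = 0.84 × √17 = 3.4634
Critical value for a one-sided test at α = 0.05: z_α = 1.645.
Power = P(Z > 1.645 − δ) = Φ(1.819) = 0.9655.
Type II error: β = 1 − power = 1 − 0.9655 = 0.0345.

β ≈ 0.034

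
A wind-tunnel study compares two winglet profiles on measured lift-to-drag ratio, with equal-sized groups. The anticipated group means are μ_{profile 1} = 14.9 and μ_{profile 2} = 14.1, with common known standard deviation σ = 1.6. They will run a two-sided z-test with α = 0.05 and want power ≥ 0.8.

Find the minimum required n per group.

n = 63 per group

Standardized effect: d = |μ_{profile 1} − μ_{profile 2}| / σ = |14.9 − 14.1| / 1.6 = 0.5000
Set Φ(δ − 1.960) = 0.8; then δ − 1.960 = Φ⁻¹(0.8) = 0.842, giving δ = 2.802.
(Ignoring the negligible lower-tail rejection probability gives the usual closed-form inversion.)
δ = d·√(n/2) ⇒ n = 2(δ/d)² = 2 × (2.802 / 0.5000)² = 62.79.
Rounding up, n = 63 per group.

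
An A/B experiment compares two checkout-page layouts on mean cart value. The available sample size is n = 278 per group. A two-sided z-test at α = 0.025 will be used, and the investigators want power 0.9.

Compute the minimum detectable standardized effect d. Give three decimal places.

Need Φ(δ − 2.241) = 0.9, so δ = 2.241 + 1.282 = 3.523.
(The second rejection-region term Φ(−δ − z_{α/2}) is negligible and dropped.)
δ = d·√(n/2) ⇒ d = δ/√(n/2) = 3.523/√(278/2) = 0.2988.

d ≈ 0.299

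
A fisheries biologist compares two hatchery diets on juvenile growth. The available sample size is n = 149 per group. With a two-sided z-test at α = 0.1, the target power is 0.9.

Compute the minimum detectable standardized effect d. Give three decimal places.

Need Φ(δ − 1.645) = 0.9, so δ = 1.645 + 1.282 = 2.926.
(The second rejection-region term Φ(−δ − z_{α/2}) is negligible and dropped.)
δ = d·√(n/2) ⇒ d = δ/√(n/2) = 2.926/√(149/2) = 0.3390.

d ≈ 0.339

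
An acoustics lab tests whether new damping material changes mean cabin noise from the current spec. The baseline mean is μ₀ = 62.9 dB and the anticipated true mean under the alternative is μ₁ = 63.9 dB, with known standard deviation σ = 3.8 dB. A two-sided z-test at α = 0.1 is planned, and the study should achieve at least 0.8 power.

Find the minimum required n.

Standardized effect: d = |μ₁ − μ₀| / σ = |63.9 − 62.9| / 3.8 = 0.2632
Set Φ(δ − 1.645) = 0.8; then δ − 1.645 = Φ⁻¹(0.8) = 0.842, giving δ = 2.486.
(Ignoring the negligible lower-tail rejection probability gives the usual closed-form inversion.)
δ = d·√n ⇒ n = (δ/d)² = (2.486 / 0.2632)² = 89.28.
Round up to the next whole unit.

n = 90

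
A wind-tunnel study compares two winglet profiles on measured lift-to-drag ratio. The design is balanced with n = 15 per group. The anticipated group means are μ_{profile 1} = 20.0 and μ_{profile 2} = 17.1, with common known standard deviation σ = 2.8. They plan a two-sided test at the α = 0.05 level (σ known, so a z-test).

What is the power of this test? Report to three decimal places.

Standardized effect: d = |μ_{profile 1} − μ_{profile 2}| / σ = |20.0 − 17.1| / 2.8 = 1.0357
Noncentrality parameter: δ = d·√(n/2) = 1.0357 × √(15/2) = 2.8364
Two-sided α = 0.05 → critical value z_{0.025} = 1.960.
Power = Φ(δ − 1.960) + Φ(−δ − 1.960) = Φ(0.876) + Φ(-4.796) = 0.8096 + 0.0000 = 0.8096.

Power ≈ 0.810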